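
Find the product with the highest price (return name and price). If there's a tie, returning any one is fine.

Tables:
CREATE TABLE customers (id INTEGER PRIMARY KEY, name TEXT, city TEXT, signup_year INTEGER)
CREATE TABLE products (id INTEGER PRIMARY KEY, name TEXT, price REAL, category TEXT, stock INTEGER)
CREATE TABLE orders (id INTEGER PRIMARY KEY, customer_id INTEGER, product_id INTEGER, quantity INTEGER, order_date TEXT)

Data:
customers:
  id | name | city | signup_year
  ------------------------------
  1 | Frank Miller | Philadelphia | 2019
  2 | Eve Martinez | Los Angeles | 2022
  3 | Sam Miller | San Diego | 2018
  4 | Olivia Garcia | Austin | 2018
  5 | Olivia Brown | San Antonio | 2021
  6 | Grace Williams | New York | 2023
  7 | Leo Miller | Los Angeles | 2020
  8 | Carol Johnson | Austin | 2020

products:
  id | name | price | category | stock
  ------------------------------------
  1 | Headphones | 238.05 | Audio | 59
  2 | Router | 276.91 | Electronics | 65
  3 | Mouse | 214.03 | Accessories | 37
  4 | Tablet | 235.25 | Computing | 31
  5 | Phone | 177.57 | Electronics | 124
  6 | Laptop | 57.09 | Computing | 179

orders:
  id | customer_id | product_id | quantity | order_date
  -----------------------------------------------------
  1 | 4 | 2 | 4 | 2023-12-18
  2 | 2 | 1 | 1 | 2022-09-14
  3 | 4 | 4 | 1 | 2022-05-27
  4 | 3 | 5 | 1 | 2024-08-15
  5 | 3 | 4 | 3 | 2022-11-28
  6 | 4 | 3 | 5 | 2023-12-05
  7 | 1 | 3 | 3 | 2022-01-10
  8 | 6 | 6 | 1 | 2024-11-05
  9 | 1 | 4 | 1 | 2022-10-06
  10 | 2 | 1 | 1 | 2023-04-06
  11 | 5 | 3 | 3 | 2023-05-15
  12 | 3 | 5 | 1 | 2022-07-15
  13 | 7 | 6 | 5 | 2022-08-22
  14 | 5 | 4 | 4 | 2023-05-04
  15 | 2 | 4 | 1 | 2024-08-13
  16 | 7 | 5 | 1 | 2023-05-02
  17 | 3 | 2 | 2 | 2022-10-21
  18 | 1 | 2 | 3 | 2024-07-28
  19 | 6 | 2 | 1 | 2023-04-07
SELECT name, price FROM products ORDER BY price DESC LIMIT 1

Execution result:
name | price
Router | 276.91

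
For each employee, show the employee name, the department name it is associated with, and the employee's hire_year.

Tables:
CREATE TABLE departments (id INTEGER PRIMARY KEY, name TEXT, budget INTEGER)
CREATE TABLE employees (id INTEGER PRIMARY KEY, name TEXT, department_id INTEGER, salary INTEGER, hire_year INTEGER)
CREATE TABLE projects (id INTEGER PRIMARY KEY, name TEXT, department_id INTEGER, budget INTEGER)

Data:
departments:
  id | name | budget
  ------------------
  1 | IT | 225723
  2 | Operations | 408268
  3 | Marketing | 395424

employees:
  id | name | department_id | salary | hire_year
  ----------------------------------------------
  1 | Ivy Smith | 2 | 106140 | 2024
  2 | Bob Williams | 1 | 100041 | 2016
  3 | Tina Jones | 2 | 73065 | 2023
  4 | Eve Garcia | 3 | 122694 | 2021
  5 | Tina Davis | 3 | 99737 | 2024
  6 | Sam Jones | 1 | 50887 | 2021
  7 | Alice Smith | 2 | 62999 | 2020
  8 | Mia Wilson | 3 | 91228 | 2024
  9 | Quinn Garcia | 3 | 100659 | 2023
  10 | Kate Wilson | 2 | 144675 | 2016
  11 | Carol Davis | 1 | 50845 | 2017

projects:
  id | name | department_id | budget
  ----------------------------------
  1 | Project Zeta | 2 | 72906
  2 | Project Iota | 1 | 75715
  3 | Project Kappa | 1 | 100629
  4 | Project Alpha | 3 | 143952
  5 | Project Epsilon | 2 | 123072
SELECT c.name, p.name AS department, c.hire_year FROM employees c JOIN departments p ON c.department_id = p.id

Execution result:
name | department | hire_year
Ivy Smith | Operations | 2024
Bob Williams | IT | 2016
Tina Jones | Operations | 2023
Eve Garcia | Marketing | 2021
Tina Davis | Marketing | 2024
Sam Jones | IT | 2021
Alice Smith | Operations | 2020
Mia Wilson | Marketing | 2024
Quinn Garcia | Marketing | 2023
Kate Wilson | Operations | 2016
Carol Davis | IT | 2017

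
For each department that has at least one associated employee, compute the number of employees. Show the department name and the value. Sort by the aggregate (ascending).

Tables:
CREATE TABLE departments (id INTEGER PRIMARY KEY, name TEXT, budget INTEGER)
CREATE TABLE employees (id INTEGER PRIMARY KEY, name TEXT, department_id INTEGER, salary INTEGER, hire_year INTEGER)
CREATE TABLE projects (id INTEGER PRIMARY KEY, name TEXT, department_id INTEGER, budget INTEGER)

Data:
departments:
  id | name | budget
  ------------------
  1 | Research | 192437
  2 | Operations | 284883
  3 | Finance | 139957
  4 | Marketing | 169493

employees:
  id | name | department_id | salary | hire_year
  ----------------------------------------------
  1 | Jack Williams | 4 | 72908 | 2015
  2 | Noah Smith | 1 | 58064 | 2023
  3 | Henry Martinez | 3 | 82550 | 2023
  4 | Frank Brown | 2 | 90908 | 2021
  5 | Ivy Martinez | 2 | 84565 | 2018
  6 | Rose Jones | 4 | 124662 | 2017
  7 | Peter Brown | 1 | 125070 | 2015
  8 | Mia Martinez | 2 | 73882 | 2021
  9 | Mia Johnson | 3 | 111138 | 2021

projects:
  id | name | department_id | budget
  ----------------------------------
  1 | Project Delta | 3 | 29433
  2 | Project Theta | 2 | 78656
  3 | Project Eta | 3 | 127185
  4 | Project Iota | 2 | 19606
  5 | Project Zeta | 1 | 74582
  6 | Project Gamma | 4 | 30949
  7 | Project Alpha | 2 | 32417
SELECT p.name, COUNT(*) AS n FROM employees c JOIN departments p ON c.department_id = p.id GROUP BY p.id, p.name ORDER BY n ASC

Execution result:
name | n
Research | 2
Finance | 2
Marketing | 2
Operations | 3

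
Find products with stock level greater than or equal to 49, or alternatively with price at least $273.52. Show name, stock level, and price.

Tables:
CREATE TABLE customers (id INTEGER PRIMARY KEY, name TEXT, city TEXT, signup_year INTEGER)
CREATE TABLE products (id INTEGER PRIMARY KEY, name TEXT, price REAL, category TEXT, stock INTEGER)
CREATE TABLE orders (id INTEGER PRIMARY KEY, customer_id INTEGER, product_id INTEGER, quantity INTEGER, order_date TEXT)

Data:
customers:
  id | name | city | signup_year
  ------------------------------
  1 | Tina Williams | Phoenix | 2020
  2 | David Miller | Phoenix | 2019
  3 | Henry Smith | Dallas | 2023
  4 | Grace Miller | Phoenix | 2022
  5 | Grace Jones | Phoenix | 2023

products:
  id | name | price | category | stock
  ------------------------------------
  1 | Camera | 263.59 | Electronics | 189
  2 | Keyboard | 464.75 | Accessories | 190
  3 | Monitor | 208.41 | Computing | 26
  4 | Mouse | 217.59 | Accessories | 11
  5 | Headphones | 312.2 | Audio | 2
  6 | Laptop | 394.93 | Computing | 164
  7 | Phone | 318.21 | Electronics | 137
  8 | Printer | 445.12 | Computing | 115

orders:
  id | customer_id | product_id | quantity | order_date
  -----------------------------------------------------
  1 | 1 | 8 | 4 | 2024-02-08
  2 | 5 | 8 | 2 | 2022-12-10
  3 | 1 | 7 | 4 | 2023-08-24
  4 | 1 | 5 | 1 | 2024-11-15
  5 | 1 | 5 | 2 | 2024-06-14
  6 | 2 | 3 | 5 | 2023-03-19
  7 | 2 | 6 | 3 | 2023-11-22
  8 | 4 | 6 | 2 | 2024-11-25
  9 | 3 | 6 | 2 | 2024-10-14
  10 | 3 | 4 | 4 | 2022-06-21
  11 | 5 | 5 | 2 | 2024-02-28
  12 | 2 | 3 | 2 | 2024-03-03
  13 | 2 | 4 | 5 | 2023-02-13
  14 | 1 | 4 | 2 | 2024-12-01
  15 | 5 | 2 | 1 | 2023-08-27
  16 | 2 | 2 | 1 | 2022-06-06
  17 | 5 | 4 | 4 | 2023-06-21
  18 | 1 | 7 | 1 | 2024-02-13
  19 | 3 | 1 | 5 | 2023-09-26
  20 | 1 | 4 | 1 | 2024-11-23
SELECT name, stock, price FROM products WHERE stock >= 49 OR price >= 273.52

Execution result:
name | stock | price
Camera | 189 | 263.59
Keyboard | 190 | 464.75
Headphones | 2 | 312.20
Laptop | 164 | 394.93
Phone | 137 | 318.21
Printer | 115 | 445.12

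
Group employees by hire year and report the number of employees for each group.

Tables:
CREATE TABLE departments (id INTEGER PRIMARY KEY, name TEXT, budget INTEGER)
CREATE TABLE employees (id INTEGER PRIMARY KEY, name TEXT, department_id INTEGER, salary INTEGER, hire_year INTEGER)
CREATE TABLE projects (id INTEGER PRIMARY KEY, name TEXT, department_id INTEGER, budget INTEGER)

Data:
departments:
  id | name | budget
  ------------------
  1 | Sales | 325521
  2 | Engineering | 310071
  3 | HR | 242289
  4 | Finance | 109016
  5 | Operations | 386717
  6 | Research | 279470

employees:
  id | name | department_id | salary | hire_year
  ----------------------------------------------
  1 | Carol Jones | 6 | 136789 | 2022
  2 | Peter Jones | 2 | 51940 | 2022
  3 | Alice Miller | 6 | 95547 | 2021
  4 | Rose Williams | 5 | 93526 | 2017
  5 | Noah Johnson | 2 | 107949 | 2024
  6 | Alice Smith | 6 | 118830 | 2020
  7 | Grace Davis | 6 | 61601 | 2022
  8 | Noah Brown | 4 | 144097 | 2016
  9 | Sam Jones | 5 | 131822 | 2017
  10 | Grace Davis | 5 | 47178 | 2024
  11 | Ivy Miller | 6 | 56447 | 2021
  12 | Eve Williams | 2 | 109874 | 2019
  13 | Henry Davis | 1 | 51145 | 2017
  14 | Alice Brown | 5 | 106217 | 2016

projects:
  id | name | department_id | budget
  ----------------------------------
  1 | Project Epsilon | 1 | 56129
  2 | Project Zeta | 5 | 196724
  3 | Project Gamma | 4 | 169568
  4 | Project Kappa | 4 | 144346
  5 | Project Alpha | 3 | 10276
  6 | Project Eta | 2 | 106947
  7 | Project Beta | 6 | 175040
SELECT hire_year, COUNT(*) AS n FROM employees GROUP BY hire_year

Execution result:
hire_year | n
2016 | 2
2017 | 3
2019 | 1
2020 | 1
2021 | 2
2022 | 3
2024 | 2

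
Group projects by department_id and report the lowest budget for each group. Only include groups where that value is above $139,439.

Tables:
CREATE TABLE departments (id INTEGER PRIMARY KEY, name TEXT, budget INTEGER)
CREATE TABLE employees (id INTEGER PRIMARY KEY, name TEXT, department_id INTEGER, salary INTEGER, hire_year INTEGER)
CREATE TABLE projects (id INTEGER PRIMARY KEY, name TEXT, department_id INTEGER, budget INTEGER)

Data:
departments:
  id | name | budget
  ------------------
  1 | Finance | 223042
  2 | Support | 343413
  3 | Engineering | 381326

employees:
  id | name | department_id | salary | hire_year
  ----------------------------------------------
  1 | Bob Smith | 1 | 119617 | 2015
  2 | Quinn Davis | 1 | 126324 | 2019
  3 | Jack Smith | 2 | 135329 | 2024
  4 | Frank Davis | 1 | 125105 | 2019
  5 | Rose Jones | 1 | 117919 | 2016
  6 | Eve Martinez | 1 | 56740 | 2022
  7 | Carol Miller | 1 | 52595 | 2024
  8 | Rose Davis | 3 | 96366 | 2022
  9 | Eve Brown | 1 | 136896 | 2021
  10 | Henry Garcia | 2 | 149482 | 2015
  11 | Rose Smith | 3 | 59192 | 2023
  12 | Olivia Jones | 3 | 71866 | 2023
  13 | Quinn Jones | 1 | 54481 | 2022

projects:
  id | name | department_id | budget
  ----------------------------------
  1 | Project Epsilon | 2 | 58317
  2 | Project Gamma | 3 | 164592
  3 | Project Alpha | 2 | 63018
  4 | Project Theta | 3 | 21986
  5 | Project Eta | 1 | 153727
SELECT department_id, MIN(budget) AS min_budget FROM projects GROUP BY department_id HAVING MIN(budget) > 139439

Execution result:
department_id | min_budget
1 | 153727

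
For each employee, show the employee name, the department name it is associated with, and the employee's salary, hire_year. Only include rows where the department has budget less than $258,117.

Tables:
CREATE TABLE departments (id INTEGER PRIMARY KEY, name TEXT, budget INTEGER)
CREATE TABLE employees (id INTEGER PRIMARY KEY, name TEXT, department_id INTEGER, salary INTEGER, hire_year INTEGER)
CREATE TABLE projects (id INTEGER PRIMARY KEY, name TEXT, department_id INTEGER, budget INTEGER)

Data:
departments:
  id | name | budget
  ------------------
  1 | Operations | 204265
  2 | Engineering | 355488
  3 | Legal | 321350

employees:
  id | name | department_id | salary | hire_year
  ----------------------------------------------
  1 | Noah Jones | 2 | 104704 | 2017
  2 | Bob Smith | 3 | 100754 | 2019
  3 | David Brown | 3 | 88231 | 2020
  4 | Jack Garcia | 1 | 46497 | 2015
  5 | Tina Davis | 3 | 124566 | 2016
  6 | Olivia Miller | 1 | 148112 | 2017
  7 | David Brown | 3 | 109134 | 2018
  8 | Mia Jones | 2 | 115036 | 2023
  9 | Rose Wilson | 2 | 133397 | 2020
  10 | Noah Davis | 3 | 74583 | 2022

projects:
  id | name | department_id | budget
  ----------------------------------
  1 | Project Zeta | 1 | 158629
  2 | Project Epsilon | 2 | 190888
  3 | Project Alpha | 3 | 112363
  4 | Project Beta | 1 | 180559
SELECT c.name, p.name AS department, c.salary, c.hire_year FROM employees c JOIN departments p ON c.department_id = p.id WHERE p.budget < 258117

Execution result:
name | department | salary | hire_year
Jack Garcia | Operations | 46497 | 2015
Olivia Miller | Operations | 148112 | 2017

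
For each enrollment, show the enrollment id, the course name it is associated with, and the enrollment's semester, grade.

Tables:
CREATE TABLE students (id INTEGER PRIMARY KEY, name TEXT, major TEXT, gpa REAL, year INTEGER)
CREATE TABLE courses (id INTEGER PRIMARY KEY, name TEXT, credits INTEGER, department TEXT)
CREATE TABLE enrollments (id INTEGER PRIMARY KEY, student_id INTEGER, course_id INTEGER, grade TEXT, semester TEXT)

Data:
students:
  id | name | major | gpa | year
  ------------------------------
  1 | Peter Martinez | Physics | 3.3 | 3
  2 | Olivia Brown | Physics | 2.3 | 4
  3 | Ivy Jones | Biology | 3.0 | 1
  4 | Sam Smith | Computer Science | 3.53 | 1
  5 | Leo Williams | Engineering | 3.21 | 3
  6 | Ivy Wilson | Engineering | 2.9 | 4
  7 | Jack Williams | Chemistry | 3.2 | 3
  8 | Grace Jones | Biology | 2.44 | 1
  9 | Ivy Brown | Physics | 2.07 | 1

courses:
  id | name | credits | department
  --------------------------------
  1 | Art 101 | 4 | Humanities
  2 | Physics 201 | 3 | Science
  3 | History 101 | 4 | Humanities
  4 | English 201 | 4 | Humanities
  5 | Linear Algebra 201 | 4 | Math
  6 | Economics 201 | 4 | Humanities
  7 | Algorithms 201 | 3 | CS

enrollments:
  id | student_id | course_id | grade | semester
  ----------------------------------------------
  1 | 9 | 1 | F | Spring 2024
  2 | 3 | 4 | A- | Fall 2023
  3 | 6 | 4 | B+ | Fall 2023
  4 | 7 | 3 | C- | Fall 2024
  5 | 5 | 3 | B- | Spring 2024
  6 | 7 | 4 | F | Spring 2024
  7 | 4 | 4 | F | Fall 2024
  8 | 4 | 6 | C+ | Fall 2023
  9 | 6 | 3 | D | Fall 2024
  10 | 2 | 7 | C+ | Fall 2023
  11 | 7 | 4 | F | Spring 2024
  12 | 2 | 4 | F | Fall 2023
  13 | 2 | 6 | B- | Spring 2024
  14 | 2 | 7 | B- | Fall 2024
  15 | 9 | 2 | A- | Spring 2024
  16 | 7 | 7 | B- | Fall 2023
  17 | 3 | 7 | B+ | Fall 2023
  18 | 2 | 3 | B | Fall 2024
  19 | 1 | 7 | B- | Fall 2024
SELECT c.id, p.name AS course, c.semester, c.grade FROM enrollments c JOIN courses p ON c.course_id = p.id

Execution result:
id | course | semester | grade
1 | Art 101 | Spring 2024 | F
2 | English 201 | Fall 2023 | A-
3 | English 201 | Fall 2023 | B+
4 | History 101 | Fall 2024 | C-
5 | History 101 | Spring 2024 | B-
6 | English 201 | Spring 2024 | F
7 | English 201 | Fall 2024 | F
8 | Economics 201 | Fall 2023 | C+
9 | History 101 | Fall 2024 | D
10 | Algorithms 201 | Fall 2023 | C+
11 | English 201 | Spring 2024 | F
12 | English 201 | Fall 2023 | F
13 | Economics 201 | Spring 2024 | B-
14 | Algorithms 201 | Fall 2024 | B-
15 | Physics 201 | Spring 2024 | A-
16 | Algorithms 201 | Fall 2023 | B-
17 | Algorithms 201 | Fall 2023 | B+
18 | History 101 | Fall 2024 | B
19 | Algorithms 201 | Fall 2024 | B-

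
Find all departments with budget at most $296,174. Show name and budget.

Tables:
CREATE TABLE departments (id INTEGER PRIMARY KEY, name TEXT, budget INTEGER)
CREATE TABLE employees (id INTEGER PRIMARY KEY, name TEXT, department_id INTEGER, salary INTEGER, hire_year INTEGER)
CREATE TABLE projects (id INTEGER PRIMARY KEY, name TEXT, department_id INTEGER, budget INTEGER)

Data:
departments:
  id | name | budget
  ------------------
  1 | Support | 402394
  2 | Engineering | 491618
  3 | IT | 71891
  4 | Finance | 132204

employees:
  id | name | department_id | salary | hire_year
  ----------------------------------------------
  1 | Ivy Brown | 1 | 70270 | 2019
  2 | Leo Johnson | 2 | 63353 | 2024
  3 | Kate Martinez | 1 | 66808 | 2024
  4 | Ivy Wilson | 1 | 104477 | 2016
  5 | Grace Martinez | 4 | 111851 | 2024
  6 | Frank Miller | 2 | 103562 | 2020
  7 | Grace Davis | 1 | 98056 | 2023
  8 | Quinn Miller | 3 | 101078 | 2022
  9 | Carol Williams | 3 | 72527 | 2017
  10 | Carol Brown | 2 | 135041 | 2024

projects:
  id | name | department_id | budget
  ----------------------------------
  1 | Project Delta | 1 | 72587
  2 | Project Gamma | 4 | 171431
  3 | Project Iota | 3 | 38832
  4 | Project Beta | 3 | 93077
SELECT name, budget FROM departments WHERE budget <= 296174

Execution result:
name | budget
IT | 71891
Finance | 132204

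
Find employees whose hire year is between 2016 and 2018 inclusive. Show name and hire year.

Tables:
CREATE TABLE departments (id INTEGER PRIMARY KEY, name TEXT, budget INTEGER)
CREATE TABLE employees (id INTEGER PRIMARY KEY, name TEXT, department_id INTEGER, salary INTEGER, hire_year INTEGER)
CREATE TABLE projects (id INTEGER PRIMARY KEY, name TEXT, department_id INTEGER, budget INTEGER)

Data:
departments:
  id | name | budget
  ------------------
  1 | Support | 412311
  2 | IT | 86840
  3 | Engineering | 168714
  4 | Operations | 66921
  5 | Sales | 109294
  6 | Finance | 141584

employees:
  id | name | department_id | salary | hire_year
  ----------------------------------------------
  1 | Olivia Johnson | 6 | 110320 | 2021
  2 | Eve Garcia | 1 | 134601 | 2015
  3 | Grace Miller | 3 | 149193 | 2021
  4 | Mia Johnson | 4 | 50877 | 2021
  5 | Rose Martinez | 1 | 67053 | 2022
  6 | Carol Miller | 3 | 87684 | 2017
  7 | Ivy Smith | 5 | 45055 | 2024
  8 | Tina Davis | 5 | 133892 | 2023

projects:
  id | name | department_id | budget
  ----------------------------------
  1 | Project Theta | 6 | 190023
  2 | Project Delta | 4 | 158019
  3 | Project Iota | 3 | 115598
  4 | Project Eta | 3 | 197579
SELECT name, hire_year FROM employees WHERE hire_year BETWEEN 2016 AND 2018

Execution result:
name | hire_year
Carol Miller | 2017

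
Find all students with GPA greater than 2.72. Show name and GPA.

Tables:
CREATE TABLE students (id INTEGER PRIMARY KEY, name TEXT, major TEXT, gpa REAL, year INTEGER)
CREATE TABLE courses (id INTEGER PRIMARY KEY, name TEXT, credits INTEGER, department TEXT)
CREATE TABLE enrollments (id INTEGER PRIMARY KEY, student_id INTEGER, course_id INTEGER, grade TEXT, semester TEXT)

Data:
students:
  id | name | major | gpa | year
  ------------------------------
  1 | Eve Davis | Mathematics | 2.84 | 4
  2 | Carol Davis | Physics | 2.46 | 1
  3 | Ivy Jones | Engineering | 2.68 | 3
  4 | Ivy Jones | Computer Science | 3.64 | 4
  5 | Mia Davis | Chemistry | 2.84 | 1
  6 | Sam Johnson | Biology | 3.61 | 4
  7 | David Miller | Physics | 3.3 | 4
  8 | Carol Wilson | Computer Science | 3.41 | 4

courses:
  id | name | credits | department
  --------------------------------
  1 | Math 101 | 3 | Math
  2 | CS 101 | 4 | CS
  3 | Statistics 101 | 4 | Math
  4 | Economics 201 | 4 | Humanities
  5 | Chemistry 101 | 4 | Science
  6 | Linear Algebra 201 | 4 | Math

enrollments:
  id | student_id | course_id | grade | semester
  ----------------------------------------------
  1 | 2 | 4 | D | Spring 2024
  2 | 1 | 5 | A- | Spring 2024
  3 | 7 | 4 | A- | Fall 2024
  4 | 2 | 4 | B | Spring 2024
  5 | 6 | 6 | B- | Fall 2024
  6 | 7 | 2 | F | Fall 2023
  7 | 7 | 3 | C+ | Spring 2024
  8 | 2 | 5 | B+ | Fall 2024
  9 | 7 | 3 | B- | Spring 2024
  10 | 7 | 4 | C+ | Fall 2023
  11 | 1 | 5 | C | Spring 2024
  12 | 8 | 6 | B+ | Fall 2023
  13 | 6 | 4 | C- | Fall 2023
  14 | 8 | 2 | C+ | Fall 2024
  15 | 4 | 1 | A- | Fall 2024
SELECT name, gpa FROM students WHERE gpa > 2.72

Execution result:
name | gpa
Eve Davis | 2.84
Ivy Jones | 3.64
Mia Davis | 2.84
Sam Johnson | 3.61
David Miller | 3.30
Carol Wilson | 3.41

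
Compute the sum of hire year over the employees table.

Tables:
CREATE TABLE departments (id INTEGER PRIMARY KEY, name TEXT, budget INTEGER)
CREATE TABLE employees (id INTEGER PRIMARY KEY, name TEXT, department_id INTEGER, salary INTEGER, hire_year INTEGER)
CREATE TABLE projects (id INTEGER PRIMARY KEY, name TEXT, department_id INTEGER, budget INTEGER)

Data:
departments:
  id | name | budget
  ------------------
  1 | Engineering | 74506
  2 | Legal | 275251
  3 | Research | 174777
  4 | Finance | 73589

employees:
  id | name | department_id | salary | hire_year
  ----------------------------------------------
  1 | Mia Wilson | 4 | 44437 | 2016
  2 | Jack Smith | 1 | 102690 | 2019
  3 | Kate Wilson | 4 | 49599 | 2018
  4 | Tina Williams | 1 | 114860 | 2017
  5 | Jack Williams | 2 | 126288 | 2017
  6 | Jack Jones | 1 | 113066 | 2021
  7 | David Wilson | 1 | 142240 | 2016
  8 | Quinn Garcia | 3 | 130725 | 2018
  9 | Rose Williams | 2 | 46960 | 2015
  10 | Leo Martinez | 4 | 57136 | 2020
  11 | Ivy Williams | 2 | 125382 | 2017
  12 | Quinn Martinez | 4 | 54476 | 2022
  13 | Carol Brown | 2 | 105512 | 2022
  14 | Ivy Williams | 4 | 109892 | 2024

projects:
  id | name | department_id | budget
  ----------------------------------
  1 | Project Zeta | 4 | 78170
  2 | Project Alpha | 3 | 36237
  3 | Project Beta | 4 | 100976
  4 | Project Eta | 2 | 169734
SELECT SUM(hire_year) FROM employees

Execution result:
28262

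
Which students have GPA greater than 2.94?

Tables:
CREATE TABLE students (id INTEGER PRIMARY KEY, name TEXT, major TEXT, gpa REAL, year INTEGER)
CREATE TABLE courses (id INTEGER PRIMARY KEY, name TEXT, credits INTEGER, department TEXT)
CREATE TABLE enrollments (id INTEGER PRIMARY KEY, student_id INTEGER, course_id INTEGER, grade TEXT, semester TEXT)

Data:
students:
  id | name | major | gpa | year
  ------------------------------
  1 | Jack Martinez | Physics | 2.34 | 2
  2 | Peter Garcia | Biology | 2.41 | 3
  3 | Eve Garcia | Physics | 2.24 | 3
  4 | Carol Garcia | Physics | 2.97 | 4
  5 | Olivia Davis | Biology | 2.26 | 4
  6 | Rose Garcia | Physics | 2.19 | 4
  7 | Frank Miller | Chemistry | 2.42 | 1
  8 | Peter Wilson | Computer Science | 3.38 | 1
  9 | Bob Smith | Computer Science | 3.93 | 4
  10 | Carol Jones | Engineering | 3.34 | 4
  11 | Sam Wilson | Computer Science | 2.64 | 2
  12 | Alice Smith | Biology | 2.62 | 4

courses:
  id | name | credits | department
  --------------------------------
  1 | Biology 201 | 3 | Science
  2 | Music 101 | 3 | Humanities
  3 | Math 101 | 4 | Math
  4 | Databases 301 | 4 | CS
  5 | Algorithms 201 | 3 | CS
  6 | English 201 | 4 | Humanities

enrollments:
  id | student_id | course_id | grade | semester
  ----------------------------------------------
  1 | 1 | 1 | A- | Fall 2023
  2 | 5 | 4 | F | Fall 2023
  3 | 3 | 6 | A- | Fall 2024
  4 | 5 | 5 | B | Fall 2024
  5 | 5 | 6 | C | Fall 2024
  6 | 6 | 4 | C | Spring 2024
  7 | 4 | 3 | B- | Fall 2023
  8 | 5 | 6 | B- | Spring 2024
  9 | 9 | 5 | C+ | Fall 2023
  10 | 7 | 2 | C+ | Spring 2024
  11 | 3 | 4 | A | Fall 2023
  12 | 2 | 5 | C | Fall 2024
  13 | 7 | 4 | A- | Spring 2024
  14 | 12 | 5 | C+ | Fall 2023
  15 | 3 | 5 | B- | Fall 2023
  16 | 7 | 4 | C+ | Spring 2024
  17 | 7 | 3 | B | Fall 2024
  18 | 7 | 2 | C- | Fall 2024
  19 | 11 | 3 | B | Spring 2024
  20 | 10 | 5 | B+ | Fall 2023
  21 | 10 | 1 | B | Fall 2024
SELECT name, gpa FROM students WHERE gpa > 2.94

Execution result:
name | gpa
Carol Garcia | 2.97
Peter Wilson | 3.38
Bob Smith | 3.93
Carol Jones | 3.34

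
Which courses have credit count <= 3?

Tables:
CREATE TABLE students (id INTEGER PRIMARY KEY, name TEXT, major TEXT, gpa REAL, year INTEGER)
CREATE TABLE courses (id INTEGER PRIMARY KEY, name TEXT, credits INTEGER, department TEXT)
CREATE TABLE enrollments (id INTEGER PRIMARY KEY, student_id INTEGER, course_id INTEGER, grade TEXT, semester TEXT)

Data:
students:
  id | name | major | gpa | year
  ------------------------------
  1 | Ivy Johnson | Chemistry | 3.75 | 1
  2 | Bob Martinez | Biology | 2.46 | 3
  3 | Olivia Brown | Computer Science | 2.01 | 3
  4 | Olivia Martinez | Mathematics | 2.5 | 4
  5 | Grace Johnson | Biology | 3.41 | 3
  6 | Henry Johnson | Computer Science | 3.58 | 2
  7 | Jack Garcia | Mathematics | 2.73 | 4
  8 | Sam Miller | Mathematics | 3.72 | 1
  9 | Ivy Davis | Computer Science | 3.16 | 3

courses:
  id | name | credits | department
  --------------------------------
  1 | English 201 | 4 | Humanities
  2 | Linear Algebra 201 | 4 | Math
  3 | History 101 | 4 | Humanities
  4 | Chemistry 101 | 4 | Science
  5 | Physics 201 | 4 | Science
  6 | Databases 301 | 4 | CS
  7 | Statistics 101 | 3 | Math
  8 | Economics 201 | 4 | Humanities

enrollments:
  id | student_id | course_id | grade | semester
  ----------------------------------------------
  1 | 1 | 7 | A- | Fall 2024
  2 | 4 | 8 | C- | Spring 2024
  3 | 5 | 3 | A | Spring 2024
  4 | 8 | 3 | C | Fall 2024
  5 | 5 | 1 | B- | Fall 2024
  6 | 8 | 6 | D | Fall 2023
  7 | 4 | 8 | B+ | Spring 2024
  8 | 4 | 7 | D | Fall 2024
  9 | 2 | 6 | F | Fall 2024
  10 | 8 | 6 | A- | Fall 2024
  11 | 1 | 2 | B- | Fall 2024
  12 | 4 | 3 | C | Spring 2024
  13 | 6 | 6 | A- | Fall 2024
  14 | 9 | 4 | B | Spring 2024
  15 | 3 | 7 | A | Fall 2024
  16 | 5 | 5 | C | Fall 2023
SELECT name, credits FROM courses WHERE credits <= 3

Execution result:
name | credits
Statistics 101 | 3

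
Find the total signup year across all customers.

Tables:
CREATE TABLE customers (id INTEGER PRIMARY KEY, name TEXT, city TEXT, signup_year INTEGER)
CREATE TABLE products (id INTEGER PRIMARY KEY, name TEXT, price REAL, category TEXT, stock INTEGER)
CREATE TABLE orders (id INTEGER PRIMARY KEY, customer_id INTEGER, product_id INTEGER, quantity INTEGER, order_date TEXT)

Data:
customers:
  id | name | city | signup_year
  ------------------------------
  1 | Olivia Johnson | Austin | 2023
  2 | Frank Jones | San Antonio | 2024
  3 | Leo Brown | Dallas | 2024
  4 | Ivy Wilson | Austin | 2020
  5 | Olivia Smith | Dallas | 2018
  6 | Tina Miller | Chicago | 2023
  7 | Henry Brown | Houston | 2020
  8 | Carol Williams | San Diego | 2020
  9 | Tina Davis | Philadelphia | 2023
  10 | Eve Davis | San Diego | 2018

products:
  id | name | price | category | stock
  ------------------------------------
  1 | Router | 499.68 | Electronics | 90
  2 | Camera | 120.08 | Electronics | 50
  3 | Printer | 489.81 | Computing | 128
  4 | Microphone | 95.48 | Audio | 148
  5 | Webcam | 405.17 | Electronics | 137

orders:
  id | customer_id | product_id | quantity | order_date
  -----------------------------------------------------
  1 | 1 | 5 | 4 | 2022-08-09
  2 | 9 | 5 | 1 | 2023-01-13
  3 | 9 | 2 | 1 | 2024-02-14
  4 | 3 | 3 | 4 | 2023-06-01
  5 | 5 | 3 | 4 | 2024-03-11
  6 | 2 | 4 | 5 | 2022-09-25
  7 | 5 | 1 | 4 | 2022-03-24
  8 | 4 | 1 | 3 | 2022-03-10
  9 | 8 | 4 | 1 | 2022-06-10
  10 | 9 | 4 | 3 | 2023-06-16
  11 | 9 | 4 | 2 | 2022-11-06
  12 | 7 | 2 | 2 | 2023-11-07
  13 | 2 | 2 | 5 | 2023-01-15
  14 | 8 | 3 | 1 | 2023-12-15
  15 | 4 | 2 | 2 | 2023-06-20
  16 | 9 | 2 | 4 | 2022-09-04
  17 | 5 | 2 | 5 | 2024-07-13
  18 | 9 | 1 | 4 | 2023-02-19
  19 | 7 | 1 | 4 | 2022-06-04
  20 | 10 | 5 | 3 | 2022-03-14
SELECT SUM(signup_year) FROM customers

Execution result:
20213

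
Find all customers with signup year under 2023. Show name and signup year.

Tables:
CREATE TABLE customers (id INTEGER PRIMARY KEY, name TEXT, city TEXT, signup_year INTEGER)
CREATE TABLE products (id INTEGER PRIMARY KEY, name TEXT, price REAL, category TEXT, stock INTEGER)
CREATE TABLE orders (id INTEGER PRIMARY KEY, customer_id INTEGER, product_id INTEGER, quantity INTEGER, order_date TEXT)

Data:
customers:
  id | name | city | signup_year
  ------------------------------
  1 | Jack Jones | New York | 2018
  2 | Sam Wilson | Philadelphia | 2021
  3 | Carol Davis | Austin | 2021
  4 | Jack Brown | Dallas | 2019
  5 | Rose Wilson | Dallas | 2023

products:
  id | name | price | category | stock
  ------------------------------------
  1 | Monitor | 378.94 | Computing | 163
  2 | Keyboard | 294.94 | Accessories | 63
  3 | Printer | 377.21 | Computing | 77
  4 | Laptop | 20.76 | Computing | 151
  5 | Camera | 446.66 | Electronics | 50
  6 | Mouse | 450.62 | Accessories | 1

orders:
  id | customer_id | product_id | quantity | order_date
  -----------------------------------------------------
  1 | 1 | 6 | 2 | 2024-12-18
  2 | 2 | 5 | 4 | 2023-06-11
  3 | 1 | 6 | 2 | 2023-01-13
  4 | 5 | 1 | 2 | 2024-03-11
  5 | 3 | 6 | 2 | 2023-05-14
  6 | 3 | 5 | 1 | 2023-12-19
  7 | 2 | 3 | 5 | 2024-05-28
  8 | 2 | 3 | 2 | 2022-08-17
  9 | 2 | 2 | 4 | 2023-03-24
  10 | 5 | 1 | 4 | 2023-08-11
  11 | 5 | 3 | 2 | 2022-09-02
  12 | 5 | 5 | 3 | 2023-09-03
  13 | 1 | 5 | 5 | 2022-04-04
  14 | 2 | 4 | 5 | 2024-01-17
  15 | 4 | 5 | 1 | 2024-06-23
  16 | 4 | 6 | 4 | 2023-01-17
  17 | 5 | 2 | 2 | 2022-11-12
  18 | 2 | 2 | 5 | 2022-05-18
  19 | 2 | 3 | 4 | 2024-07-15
SELECT name, signup_year FROM customers WHERE signup_year < 2023

Execution result:
name | signup_year
Jack Jones | 2018
Sam Wilson | 2021
Carol Davis | 2021
Jack Brown | 2019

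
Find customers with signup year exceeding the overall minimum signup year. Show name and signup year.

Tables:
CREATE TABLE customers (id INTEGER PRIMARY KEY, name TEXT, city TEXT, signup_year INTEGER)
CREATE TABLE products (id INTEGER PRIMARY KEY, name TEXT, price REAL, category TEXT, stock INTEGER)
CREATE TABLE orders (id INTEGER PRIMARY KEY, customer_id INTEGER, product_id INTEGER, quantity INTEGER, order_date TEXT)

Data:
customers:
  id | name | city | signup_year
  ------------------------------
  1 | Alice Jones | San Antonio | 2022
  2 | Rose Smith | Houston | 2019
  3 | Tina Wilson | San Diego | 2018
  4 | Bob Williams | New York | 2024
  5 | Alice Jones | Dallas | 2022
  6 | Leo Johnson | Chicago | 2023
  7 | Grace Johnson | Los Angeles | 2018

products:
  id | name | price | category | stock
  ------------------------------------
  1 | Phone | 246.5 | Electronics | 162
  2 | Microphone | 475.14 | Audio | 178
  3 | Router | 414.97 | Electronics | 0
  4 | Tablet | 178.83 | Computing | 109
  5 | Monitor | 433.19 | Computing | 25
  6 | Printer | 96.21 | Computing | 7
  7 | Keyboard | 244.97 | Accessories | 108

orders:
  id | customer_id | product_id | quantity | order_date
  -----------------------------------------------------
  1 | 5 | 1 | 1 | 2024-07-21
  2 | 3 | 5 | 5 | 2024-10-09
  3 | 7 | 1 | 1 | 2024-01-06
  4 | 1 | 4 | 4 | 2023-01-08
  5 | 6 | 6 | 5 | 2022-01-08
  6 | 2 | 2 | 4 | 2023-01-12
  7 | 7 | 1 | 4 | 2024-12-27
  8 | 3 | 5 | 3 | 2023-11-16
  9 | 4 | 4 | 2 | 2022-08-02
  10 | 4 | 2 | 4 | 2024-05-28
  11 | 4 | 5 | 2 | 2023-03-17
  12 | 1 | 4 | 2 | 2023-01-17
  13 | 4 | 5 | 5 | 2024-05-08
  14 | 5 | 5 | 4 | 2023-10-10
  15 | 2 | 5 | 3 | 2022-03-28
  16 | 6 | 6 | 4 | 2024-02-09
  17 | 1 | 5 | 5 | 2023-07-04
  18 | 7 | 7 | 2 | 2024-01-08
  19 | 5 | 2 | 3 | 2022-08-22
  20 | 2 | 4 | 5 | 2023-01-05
SELECT name, signup_year FROM customers WHERE signup_year > (SELECT MIN(signup_year) FROM customers)

Execution result:
name | signup_year
Alice Jones | 2022
Rose Smith | 2019
Bob Williams | 2024
Alice Jones | 2022
Leo Johnson | 2023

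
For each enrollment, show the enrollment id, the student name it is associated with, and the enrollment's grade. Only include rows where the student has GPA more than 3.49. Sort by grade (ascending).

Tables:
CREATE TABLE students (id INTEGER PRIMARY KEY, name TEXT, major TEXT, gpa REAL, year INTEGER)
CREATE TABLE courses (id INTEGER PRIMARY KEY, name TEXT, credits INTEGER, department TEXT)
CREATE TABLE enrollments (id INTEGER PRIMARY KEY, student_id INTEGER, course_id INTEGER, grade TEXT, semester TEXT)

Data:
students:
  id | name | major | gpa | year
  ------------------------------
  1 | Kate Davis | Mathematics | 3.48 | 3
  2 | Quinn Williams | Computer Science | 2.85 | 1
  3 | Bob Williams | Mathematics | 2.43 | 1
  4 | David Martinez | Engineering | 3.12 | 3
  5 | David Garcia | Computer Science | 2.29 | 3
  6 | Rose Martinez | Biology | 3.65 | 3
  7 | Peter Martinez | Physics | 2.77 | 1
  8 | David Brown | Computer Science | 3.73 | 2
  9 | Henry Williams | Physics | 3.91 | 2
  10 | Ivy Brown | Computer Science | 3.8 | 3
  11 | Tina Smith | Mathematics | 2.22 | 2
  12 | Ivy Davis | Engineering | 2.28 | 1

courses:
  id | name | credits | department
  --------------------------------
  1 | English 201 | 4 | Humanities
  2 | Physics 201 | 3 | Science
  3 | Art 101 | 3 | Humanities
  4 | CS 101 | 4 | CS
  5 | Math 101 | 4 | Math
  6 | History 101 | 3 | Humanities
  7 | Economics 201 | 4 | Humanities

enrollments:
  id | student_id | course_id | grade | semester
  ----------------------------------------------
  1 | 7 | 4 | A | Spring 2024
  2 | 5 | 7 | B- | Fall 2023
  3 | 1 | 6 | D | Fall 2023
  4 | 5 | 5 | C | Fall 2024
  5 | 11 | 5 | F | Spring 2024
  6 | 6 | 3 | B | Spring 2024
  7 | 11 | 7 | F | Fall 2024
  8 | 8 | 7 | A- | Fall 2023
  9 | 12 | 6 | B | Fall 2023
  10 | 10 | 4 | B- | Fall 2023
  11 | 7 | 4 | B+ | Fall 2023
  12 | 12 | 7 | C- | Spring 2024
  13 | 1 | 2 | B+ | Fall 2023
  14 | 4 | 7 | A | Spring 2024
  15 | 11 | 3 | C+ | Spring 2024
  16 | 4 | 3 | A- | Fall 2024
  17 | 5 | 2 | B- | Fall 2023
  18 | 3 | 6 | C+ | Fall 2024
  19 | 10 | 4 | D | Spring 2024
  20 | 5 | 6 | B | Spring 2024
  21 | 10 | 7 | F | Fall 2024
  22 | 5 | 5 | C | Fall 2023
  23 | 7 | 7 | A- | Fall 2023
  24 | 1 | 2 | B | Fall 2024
SELECT c.id, p.name AS student, c.grade FROM enrollments c JOIN students p ON c.student_id = p.id WHERE p.gpa > 3.49 ORDER BY c.grade ASC

Execution result:
id | student | grade
8 | David Brown | A-
6 | Rose Martinez | B
10 | Ivy Brown | B-
19 | Ivy Brown | D
21 | Ivy Brown | F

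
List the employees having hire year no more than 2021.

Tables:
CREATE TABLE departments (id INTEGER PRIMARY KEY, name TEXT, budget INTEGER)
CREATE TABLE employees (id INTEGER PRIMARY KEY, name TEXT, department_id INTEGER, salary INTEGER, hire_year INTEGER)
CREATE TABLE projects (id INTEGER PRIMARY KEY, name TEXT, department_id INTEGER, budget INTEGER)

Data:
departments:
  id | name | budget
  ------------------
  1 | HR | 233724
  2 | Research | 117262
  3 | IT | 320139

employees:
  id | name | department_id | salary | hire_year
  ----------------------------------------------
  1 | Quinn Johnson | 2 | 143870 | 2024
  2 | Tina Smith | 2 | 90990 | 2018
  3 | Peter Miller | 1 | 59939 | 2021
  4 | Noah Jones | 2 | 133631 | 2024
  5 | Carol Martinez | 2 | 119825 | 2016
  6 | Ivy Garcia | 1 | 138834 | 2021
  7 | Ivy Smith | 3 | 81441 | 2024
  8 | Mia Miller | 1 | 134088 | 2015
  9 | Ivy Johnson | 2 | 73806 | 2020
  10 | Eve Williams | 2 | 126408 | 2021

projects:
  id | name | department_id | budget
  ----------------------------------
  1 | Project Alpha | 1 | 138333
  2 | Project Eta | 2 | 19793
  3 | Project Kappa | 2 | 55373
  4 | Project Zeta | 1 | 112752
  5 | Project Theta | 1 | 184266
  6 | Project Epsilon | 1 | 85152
SELECT name, hire_year FROM employees WHERE hire_year <= 2021

Execution result:
name | hire_year
Tina Smith | 2018
Peter Miller | 2021
Carol Martinez | 2016
Ivy Garcia | 2021
Mia Miller | 2015
Ivy Johnson | 2020
Eve Williams | 2021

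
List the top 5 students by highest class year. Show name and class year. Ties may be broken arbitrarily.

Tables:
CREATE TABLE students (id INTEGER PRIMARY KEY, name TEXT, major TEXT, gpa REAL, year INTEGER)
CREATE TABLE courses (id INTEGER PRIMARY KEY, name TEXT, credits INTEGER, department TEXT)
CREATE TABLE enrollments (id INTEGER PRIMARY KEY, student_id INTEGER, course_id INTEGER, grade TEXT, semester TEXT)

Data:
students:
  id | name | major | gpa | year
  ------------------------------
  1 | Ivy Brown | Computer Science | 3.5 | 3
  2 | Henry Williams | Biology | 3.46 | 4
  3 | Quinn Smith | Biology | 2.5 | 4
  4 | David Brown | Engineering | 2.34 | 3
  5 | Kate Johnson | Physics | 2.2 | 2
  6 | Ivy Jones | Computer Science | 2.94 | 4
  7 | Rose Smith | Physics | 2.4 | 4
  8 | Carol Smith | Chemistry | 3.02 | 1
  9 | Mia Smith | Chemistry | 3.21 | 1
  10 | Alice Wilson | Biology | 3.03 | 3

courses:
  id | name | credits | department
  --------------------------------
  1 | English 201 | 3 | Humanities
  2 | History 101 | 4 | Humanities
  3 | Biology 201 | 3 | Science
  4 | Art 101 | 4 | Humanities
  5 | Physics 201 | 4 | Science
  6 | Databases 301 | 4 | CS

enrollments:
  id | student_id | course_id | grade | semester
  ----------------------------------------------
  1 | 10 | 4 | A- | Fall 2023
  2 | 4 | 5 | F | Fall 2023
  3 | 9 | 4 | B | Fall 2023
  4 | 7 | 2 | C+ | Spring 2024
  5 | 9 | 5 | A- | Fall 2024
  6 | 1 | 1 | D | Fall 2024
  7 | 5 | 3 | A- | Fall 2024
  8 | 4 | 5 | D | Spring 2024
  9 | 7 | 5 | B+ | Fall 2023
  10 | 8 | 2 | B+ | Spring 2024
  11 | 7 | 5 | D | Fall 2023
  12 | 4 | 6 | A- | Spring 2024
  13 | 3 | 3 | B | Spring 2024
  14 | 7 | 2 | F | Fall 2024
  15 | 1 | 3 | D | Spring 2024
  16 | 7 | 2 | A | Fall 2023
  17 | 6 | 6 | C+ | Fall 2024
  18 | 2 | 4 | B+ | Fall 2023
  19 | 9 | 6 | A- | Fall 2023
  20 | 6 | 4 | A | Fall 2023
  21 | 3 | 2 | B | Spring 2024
SELECT name, year FROM students ORDER BY year DESC LIMIT 5

Execution result:
name | year
Henry Williams | 4
Quinn Smith | 4
Ivy Jones | 4
Rose Smith | 4
Ivy Brown | 3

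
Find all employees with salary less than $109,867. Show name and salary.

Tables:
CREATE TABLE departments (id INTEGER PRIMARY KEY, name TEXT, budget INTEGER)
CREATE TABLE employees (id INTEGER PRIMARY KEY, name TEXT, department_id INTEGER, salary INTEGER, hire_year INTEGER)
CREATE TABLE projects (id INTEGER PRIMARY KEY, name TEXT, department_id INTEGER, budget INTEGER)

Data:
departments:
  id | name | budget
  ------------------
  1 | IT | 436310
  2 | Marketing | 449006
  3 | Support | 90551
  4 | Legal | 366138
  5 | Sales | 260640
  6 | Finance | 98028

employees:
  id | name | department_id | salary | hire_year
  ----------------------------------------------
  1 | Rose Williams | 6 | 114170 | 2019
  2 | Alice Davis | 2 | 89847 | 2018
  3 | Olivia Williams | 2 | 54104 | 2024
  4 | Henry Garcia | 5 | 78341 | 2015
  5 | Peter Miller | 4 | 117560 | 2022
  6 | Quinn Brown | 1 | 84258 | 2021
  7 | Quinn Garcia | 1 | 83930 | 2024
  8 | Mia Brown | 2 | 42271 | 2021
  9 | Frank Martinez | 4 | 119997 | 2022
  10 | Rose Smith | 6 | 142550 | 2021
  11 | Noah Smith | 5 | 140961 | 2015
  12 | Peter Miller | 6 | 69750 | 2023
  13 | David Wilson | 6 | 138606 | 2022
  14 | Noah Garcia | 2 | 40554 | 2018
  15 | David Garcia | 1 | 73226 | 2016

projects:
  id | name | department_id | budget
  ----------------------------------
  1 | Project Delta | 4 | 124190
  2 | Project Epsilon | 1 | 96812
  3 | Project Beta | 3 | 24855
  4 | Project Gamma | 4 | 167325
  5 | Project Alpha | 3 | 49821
SELECT name, salary FROM employees WHERE salary < 109867

Execution result:
name | salary
Alice Davis | 89847
Olivia Williams | 54104
Henry Garcia | 78341
Quinn Brown | 84258
Quinn Garcia | 83930
Mia Brown | 42271
Peter Miller | 69750
Noah Garcia | 40554
David Garcia | 73226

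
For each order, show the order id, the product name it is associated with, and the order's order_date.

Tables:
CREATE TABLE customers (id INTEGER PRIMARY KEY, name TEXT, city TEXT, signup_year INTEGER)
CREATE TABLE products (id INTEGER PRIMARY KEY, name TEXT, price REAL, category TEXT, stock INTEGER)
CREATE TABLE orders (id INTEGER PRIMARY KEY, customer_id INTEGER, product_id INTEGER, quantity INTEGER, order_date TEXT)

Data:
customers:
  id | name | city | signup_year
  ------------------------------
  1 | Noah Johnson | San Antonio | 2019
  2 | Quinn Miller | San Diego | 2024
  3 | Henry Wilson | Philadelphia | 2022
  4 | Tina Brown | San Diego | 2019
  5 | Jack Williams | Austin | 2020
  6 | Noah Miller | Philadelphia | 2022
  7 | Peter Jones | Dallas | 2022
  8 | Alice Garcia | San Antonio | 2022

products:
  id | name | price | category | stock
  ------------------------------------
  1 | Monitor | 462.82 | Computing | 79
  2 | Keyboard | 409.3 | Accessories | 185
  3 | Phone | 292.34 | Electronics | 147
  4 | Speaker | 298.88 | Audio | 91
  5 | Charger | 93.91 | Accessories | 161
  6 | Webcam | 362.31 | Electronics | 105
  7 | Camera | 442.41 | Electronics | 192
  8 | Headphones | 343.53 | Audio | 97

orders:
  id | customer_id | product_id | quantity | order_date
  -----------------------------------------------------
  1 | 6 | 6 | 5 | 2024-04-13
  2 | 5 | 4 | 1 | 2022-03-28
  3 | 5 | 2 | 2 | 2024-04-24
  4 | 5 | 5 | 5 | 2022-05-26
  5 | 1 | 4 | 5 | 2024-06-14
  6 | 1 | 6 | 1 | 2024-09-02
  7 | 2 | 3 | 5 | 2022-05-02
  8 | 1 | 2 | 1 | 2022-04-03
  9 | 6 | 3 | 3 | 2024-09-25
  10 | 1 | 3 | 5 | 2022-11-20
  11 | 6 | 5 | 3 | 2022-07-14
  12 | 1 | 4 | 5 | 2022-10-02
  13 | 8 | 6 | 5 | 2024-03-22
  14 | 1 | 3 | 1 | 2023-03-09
SELECT c.id, p.name AS product, c.order_date FROM orders c JOIN products p ON c.product_id = p.id

Execution result:
id | product | order_date
1 | Webcam | 2024-04-13
2 | Speaker | 2022-03-28
3 | Keyboard | 2024-04-24
4 | Charger | 2022-05-26
5 | Speaker | 2024-06-14
6 | Webcam | 2024-09-02
7 | Phone | 2022-05-02
8 | Keyboard | 2022-04-03
9 | Phone | 2024-09-25
10 | Phone | 2022-11-20
11 | Charger | 2022-07-14
12 | Speaker | 2022-10-02
13 | Webcam | 2024-03-22
14 | Phone | 2023-03-09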